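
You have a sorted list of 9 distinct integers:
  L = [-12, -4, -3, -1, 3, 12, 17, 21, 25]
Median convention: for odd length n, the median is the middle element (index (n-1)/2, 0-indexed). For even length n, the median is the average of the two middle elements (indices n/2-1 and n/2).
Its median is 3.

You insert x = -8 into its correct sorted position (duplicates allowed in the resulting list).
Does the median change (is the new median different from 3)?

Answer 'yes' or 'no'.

Old median = 3
Insert x = -8
New median = 1
Changed? yes

Answer: yes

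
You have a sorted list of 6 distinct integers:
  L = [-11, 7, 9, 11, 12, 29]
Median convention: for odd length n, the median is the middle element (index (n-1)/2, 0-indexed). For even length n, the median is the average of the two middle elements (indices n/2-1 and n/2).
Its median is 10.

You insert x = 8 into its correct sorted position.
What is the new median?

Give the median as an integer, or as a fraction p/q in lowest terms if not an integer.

Answer: 9

Derivation:
Old list (sorted, length 6): [-11, 7, 9, 11, 12, 29]
Old median = 10
Insert x = 8
Old length even (6). Middle pair: indices 2,3 = 9,11.
New length odd (7). New median = single middle element.
x = 8: 2 elements are < x, 4 elements are > x.
New sorted list: [-11, 7, 8, 9, 11, 12, 29]
New median = 9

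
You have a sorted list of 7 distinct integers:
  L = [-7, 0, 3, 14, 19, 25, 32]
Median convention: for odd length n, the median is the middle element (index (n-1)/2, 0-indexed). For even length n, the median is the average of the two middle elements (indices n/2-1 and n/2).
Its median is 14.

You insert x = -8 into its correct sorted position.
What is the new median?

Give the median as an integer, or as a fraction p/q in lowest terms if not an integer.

Answer: 17/2

Derivation:
Old list (sorted, length 7): [-7, 0, 3, 14, 19, 25, 32]
Old median = 14
Insert x = -8
Old length odd (7). Middle was index 3 = 14.
New length even (8). New median = avg of two middle elements.
x = -8: 0 elements are < x, 7 elements are > x.
New sorted list: [-8, -7, 0, 3, 14, 19, 25, 32]
New median = 17/2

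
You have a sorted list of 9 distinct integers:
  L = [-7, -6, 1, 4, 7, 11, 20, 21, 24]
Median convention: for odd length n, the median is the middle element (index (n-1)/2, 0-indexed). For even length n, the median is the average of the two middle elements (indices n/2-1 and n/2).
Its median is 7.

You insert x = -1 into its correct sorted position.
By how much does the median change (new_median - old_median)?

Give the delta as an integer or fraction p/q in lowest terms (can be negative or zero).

Old median = 7
After inserting x = -1: new sorted = [-7, -6, -1, 1, 4, 7, 11, 20, 21, 24]
New median = 11/2
Delta = 11/2 - 7 = -3/2

Answer: -3/2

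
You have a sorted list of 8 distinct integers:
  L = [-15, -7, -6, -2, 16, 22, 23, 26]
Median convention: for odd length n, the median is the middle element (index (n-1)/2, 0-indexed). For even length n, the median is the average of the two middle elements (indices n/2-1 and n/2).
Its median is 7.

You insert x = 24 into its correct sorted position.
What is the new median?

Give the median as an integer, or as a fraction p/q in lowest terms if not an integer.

Old list (sorted, length 8): [-15, -7, -6, -2, 16, 22, 23, 26]
Old median = 7
Insert x = 24
Old length even (8). Middle pair: indices 3,4 = -2,16.
New length odd (9). New median = single middle element.
x = 24: 7 elements are < x, 1 elements are > x.
New sorted list: [-15, -7, -6, -2, 16, 22, 23, 24, 26]
New median = 16

Answer: 16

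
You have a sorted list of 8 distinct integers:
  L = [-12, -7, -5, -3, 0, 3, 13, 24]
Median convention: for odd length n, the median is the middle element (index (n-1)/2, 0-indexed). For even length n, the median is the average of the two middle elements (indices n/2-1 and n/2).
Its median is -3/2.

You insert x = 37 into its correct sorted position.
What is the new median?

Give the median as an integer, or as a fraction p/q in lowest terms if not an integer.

Answer: 0

Derivation:
Old list (sorted, length 8): [-12, -7, -5, -3, 0, 3, 13, 24]
Old median = -3/2
Insert x = 37
Old length even (8). Middle pair: indices 3,4 = -3,0.
New length odd (9). New median = single middle element.
x = 37: 8 elements are < x, 0 elements are > x.
New sorted list: [-12, -7, -5, -3, 0, 3, 13, 24, 37]
New median = 0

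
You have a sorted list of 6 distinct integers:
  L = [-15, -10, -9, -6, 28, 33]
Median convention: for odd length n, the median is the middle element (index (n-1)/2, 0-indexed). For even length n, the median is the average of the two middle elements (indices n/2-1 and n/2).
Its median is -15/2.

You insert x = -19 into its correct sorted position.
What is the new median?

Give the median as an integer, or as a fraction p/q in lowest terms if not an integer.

Old list (sorted, length 6): [-15, -10, -9, -6, 28, 33]
Old median = -15/2
Insert x = -19
Old length even (6). Middle pair: indices 2,3 = -9,-6.
New length odd (7). New median = single middle element.
x = -19: 0 elements are < x, 6 elements are > x.
New sorted list: [-19, -15, -10, -9, -6, 28, 33]
New median = -9

Answer: -9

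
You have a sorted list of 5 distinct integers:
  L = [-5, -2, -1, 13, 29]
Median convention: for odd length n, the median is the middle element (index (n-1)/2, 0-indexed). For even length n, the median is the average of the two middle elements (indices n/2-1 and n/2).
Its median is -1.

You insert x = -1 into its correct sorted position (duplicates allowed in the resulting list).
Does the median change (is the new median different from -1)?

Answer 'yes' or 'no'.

Old median = -1
Insert x = -1
New median = -1
Changed? no

Answer: no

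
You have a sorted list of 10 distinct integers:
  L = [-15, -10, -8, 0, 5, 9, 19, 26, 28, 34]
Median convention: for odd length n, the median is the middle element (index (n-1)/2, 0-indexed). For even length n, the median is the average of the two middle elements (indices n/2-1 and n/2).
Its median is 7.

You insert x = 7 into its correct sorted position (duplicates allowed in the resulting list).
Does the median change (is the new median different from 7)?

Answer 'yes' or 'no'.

Old median = 7
Insert x = 7
New median = 7
Changed? no

Answer: no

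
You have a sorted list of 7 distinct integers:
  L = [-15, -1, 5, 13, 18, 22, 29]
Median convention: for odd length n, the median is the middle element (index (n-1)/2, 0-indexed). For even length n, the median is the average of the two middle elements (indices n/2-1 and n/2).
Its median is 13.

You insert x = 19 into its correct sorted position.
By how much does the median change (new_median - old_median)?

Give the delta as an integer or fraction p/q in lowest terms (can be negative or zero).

Old median = 13
After inserting x = 19: new sorted = [-15, -1, 5, 13, 18, 19, 22, 29]
New median = 31/2
Delta = 31/2 - 13 = 5/2

Answer: 5/2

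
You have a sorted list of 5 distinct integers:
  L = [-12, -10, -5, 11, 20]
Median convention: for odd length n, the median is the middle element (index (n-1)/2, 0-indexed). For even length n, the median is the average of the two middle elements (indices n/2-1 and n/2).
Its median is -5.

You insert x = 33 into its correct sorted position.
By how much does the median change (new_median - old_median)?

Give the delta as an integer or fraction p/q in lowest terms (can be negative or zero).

Old median = -5
After inserting x = 33: new sorted = [-12, -10, -5, 11, 20, 33]
New median = 3
Delta = 3 - -5 = 8

Answer: 8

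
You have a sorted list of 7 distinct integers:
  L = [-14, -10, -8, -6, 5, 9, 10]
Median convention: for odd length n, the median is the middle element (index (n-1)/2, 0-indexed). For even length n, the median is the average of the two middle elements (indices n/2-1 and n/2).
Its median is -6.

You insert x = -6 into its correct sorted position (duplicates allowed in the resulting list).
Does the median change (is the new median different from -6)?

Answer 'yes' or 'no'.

Old median = -6
Insert x = -6
New median = -6
Changed? no

Answer: no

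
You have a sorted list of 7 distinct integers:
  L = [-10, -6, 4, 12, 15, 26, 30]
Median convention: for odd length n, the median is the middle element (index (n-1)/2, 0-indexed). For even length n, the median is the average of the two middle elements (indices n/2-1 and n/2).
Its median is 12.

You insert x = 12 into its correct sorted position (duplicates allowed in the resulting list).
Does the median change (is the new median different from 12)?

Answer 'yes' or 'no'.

Old median = 12
Insert x = 12
New median = 12
Changed? no

Answer: no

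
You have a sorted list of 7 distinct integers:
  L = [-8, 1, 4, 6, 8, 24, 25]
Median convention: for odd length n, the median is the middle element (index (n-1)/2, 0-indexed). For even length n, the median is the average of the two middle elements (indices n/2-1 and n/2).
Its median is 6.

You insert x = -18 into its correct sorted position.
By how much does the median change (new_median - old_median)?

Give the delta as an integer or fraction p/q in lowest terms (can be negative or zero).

Answer: -1

Derivation:
Old median = 6
After inserting x = -18: new sorted = [-18, -8, 1, 4, 6, 8, 24, 25]
New median = 5
Delta = 5 - 6 = -1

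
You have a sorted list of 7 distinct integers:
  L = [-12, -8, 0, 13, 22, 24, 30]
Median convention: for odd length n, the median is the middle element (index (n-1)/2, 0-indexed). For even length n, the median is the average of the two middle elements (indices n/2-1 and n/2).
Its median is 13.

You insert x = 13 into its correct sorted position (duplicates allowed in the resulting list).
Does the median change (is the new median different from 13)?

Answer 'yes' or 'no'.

Answer: no

Derivation:
Old median = 13
Insert x = 13
New median = 13
Changed? no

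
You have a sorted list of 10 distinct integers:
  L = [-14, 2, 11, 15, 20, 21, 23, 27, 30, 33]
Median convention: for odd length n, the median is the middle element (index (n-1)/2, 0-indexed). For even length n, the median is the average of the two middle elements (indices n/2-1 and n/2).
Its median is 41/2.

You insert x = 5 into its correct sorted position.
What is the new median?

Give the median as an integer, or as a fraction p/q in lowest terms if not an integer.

Old list (sorted, length 10): [-14, 2, 11, 15, 20, 21, 23, 27, 30, 33]
Old median = 41/2
Insert x = 5
Old length even (10). Middle pair: indices 4,5 = 20,21.
New length odd (11). New median = single middle element.
x = 5: 2 elements are < x, 8 elements are > x.
New sorted list: [-14, 2, 5, 11, 15, 20, 21, 23, 27, 30, 33]
New median = 20

Answer: 20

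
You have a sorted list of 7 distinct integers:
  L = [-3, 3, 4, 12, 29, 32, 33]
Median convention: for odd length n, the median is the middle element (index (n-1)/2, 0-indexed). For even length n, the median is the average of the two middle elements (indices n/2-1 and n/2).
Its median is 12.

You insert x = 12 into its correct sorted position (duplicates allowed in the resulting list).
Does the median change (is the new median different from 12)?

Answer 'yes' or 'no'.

Answer: no

Derivation:
Old median = 12
Insert x = 12
New median = 12
Changed? no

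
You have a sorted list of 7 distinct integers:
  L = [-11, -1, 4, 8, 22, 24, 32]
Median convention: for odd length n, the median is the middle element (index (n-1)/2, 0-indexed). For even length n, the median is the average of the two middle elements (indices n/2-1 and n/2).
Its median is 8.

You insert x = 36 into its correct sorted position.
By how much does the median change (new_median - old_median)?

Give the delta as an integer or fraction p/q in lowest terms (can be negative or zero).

Answer: 7

Derivation:
Old median = 8
After inserting x = 36: new sorted = [-11, -1, 4, 8, 22, 24, 32, 36]
New median = 15
Delta = 15 - 8 = 7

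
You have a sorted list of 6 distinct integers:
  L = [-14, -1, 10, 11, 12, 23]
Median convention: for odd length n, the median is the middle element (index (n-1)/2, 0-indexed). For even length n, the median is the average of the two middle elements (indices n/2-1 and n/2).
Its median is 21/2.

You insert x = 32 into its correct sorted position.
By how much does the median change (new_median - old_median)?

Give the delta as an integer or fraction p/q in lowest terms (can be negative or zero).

Old median = 21/2
After inserting x = 32: new sorted = [-14, -1, 10, 11, 12, 23, 32]
New median = 11
Delta = 11 - 21/2 = 1/2

Answer: 1/2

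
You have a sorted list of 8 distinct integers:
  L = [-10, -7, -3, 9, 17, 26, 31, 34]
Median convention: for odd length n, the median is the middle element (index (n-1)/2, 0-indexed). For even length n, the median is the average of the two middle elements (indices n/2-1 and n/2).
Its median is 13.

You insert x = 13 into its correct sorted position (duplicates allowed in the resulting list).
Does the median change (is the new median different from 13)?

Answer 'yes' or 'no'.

Old median = 13
Insert x = 13
New median = 13
Changed? no

Answer: no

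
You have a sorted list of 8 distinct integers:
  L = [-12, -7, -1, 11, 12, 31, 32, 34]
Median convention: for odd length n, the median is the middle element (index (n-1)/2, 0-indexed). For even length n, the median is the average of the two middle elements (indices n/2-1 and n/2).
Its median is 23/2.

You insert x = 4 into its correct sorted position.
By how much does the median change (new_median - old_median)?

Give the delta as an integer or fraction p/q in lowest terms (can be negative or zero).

Answer: -1/2

Derivation:
Old median = 23/2
After inserting x = 4: new sorted = [-12, -7, -1, 4, 11, 12, 31, 32, 34]
New median = 11
Delta = 11 - 23/2 = -1/2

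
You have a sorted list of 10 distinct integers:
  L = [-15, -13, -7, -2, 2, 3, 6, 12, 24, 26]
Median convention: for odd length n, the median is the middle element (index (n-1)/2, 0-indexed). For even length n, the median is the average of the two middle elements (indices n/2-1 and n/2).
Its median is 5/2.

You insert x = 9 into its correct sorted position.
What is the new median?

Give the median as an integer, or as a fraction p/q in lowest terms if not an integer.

Old list (sorted, length 10): [-15, -13, -7, -2, 2, 3, 6, 12, 24, 26]
Old median = 5/2
Insert x = 9
Old length even (10). Middle pair: indices 4,5 = 2,3.
New length odd (11). New median = single middle element.
x = 9: 7 elements are < x, 3 elements are > x.
New sorted list: [-15, -13, -7, -2, 2, 3, 6, 9, 12, 24, 26]
New median = 3

Answer: 3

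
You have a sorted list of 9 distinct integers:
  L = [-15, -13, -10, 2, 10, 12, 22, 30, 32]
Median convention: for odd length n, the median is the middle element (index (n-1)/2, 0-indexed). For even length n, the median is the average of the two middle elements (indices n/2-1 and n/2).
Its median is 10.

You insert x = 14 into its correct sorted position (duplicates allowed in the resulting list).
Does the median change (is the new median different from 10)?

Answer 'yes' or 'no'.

Answer: yes

Derivation:
Old median = 10
Insert x = 14
New median = 11
Changed? yes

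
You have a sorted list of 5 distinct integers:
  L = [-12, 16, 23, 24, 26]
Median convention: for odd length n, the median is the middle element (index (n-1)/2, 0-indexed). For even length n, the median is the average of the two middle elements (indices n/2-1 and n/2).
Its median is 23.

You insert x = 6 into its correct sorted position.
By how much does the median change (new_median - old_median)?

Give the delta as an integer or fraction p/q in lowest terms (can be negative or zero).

Answer: -7/2

Derivation:
Old median = 23
After inserting x = 6: new sorted = [-12, 6, 16, 23, 24, 26]
New median = 39/2
Delta = 39/2 - 23 = -7/2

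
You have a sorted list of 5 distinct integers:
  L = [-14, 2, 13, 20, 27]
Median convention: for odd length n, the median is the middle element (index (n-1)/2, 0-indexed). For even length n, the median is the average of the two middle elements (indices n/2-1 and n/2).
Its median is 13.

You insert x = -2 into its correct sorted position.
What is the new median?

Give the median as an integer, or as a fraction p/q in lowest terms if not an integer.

Answer: 15/2

Derivation:
Old list (sorted, length 5): [-14, 2, 13, 20, 27]
Old median = 13
Insert x = -2
Old length odd (5). Middle was index 2 = 13.
New length even (6). New median = avg of two middle elements.
x = -2: 1 elements are < x, 4 elements are > x.
New sorted list: [-14, -2, 2, 13, 20, 27]
New median = 15/2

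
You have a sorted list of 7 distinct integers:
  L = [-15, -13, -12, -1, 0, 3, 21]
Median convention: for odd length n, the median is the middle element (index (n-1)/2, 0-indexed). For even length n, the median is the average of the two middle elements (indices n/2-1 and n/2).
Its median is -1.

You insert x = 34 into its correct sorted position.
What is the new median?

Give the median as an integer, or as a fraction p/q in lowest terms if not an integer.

Old list (sorted, length 7): [-15, -13, -12, -1, 0, 3, 21]
Old median = -1
Insert x = 34
Old length odd (7). Middle was index 3 = -1.
New length even (8). New median = avg of two middle elements.
x = 34: 7 elements are < x, 0 elements are > x.
New sorted list: [-15, -13, -12, -1, 0, 3, 21, 34]
New median = -1/2

Answer: -1/2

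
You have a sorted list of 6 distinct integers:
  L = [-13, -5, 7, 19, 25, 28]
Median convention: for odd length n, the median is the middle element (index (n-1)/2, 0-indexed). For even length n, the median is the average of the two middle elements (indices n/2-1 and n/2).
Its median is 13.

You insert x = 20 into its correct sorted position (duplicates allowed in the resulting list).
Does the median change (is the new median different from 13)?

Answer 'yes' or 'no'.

Answer: yes

Derivation:
Old median = 13
Insert x = 20
New median = 19
Changed? yes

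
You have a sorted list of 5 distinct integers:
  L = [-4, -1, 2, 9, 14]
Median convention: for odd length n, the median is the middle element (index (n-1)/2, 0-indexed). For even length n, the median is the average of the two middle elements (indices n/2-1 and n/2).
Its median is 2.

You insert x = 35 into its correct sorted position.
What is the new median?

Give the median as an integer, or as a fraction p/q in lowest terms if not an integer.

Answer: 11/2

Derivation:
Old list (sorted, length 5): [-4, -1, 2, 9, 14]
Old median = 2
Insert x = 35
Old length odd (5). Middle was index 2 = 2.
New length even (6). New median = avg of two middle elements.
x = 35: 5 elements are < x, 0 elements are > x.
New sorted list: [-4, -1, 2, 9, 14, 35]
New median = 11/2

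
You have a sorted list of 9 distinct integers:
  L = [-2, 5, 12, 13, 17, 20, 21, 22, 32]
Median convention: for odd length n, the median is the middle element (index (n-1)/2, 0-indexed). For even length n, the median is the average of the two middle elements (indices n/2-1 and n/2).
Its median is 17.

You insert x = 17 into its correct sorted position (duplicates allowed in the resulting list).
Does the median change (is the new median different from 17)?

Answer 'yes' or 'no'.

Old median = 17
Insert x = 17
New median = 17
Changed? no

Answer: no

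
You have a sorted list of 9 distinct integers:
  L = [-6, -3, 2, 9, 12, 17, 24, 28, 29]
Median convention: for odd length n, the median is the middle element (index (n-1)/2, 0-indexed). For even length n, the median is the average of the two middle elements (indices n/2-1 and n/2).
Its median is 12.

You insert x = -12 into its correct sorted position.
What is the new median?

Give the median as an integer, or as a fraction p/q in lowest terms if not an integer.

Answer: 21/2

Derivation:
Old list (sorted, length 9): [-6, -3, 2, 9, 12, 17, 24, 28, 29]
Old median = 12
Insert x = -12
Old length odd (9). Middle was index 4 = 12.
New length even (10). New median = avg of two middle elements.
x = -12: 0 elements are < x, 9 elements are > x.
New sorted list: [-12, -6, -3, 2, 9, 12, 17, 24, 28, 29]
New median = 21/2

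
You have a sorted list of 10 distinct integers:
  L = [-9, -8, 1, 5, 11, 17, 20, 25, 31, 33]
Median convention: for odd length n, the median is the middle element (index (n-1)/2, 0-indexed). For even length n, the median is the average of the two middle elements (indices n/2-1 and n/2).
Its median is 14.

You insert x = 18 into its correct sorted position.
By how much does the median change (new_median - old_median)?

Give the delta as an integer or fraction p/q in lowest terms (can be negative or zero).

Old median = 14
After inserting x = 18: new sorted = [-9, -8, 1, 5, 11, 17, 18, 20, 25, 31, 33]
New median = 17
Delta = 17 - 14 = 3

Answer: 3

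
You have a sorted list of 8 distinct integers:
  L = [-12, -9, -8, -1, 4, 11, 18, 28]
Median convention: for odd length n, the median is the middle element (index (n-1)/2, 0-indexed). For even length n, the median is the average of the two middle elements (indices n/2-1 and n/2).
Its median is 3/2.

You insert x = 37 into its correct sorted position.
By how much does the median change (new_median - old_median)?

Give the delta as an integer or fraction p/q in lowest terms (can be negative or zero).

Answer: 5/2

Derivation:
Old median = 3/2
After inserting x = 37: new sorted = [-12, -9, -8, -1, 4, 11, 18, 28, 37]
New median = 4
Delta = 4 - 3/2 = 5/2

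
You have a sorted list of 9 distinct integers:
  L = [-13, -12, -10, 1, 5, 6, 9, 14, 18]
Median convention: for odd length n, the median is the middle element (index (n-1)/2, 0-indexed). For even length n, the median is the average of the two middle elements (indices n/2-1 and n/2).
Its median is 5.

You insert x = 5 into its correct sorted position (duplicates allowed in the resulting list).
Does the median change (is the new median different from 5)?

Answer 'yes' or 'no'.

Answer: no

Derivation:
Old median = 5
Insert x = 5
New median = 5
Changed? no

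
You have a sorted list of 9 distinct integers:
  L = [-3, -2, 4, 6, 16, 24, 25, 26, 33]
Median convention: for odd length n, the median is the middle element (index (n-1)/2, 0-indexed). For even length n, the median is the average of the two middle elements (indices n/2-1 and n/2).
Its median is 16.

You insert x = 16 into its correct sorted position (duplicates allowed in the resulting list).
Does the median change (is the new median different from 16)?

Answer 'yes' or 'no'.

Answer: no

Derivation:
Old median = 16
Insert x = 16
New median = 16
Changed? no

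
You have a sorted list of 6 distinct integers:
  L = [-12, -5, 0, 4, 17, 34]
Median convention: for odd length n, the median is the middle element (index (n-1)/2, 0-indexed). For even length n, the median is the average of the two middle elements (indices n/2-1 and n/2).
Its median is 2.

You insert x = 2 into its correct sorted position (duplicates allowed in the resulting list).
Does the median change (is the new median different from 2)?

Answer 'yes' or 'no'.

Old median = 2
Insert x = 2
New median = 2
Changed? no

Answer: no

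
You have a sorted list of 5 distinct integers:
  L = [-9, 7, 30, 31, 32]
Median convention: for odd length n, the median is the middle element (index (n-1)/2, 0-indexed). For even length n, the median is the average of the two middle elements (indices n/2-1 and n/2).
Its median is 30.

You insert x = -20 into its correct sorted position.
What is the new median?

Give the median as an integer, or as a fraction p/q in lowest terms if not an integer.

Old list (sorted, length 5): [-9, 7, 30, 31, 32]
Old median = 30
Insert x = -20
Old length odd (5). Middle was index 2 = 30.
New length even (6). New median = avg of two middle elements.
x = -20: 0 elements are < x, 5 elements are > x.
New sorted list: [-20, -9, 7, 30, 31, 32]
New median = 37/2

Answer: 37/2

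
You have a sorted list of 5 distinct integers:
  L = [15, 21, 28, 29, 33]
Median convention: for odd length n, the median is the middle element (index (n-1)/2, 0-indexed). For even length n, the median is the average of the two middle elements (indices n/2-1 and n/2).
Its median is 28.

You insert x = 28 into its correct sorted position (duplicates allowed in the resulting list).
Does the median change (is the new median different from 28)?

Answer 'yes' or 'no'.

Old median = 28
Insert x = 28
New median = 28
Changed? no

Answer: no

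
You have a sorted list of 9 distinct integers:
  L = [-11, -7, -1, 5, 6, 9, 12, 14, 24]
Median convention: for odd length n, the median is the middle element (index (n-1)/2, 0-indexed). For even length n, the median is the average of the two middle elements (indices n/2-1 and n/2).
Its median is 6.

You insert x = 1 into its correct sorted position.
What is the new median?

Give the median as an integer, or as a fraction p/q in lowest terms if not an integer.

Answer: 11/2

Derivation:
Old list (sorted, length 9): [-11, -7, -1, 5, 6, 9, 12, 14, 24]
Old median = 6
Insert x = 1
Old length odd (9). Middle was index 4 = 6.
New length even (10). New median = avg of two middle elements.
x = 1: 3 elements are < x, 6 elements are > x.
New sorted list: [-11, -7, -1, 1, 5, 6, 9, 12, 14, 24]
New median = 11/2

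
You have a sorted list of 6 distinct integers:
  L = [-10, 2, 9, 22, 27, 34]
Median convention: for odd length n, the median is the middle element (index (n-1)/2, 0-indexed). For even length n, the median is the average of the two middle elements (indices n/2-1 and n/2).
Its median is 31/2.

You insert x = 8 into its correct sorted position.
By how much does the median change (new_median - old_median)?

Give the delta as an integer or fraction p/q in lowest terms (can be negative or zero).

Answer: -13/2

Derivation:
Old median = 31/2
After inserting x = 8: new sorted = [-10, 2, 8, 9, 22, 27, 34]
New median = 9
Delta = 9 - 31/2 = -13/2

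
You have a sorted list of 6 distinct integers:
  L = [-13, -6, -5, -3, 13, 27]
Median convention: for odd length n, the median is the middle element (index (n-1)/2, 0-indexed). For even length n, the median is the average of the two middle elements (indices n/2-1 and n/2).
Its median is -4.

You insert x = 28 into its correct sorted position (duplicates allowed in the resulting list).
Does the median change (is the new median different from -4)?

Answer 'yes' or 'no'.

Answer: yes

Derivation:
Old median = -4
Insert x = 28
New median = -3
Changed? yes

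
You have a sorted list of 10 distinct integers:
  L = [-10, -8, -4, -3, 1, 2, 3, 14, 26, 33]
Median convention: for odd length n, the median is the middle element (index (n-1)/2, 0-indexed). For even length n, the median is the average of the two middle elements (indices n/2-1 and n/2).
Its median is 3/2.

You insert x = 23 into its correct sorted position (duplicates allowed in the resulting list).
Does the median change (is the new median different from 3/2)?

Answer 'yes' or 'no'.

Answer: yes

Derivation:
Old median = 3/2
Insert x = 23
New median = 2
Changed? yes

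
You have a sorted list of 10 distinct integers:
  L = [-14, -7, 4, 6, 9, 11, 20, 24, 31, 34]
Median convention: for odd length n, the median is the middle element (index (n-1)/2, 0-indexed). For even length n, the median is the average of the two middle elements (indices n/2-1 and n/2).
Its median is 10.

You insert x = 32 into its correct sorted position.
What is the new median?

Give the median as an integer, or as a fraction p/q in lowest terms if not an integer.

Old list (sorted, length 10): [-14, -7, 4, 6, 9, 11, 20, 24, 31, 34]
Old median = 10
Insert x = 32
Old length even (10). Middle pair: indices 4,5 = 9,11.
New length odd (11). New median = single middle element.
x = 32: 9 elements are < x, 1 elements are > x.
New sorted list: [-14, -7, 4, 6, 9, 11, 20, 24, 31, 32, 34]
New median = 11

Answer: 11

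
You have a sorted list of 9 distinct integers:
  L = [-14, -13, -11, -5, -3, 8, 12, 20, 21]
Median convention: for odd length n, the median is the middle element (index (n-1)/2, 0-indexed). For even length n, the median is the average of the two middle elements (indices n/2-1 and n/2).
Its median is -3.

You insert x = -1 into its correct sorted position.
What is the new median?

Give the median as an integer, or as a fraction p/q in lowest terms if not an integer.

Old list (sorted, length 9): [-14, -13, -11, -5, -3, 8, 12, 20, 21]
Old median = -3
Insert x = -1
Old length odd (9). Middle was index 4 = -3.
New length even (10). New median = avg of two middle elements.
x = -1: 5 elements are < x, 4 elements are > x.
New sorted list: [-14, -13, -11, -5, -3, -1, 8, 12, 20, 21]
New median = -2

Answer: -2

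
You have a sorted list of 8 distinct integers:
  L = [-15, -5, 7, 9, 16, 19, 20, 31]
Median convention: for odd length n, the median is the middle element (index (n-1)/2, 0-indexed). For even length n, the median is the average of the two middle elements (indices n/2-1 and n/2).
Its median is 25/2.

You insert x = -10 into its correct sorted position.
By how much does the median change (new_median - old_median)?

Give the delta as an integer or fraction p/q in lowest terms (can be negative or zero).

Old median = 25/2
After inserting x = -10: new sorted = [-15, -10, -5, 7, 9, 16, 19, 20, 31]
New median = 9
Delta = 9 - 25/2 = -7/2

Answer: -7/2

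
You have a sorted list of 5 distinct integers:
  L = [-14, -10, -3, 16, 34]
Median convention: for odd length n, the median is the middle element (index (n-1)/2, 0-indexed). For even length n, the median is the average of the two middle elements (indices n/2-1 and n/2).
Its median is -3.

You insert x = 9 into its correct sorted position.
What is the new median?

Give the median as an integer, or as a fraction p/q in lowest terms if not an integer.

Old list (sorted, length 5): [-14, -10, -3, 16, 34]
Old median = -3
Insert x = 9
Old length odd (5). Middle was index 2 = -3.
New length even (6). New median = avg of two middle elements.
x = 9: 3 elements are < x, 2 elements are > x.
New sorted list: [-14, -10, -3, 9, 16, 34]
New median = 3

Answer: 3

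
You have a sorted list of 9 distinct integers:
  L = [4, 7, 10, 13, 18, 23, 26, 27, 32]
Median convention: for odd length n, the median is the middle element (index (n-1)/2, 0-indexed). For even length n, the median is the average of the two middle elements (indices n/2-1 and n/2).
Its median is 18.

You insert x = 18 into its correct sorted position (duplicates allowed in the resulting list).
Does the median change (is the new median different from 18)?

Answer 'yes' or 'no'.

Answer: no

Derivation:
Old median = 18
Insert x = 18
New median = 18
Changed? no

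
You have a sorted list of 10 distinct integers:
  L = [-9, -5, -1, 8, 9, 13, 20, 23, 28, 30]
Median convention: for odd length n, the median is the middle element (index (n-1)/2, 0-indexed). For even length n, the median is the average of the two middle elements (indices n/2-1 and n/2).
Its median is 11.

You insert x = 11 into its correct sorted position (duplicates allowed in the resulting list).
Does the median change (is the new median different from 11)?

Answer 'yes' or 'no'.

Answer: no

Derivation:
Old median = 11
Insert x = 11
New median = 11
Changed? no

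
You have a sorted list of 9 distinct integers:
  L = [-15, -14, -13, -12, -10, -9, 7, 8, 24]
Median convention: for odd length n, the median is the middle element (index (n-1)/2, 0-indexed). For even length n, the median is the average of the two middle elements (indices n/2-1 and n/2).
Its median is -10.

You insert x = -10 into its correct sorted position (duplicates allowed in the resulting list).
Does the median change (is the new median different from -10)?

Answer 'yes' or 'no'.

Old median = -10
Insert x = -10
New median = -10
Changed? no

Answer: no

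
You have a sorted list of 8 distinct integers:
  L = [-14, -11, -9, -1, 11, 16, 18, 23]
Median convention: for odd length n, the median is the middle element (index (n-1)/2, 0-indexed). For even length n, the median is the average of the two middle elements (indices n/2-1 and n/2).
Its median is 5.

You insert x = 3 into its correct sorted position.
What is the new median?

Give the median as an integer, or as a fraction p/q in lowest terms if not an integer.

Old list (sorted, length 8): [-14, -11, -9, -1, 11, 16, 18, 23]
Old median = 5
Insert x = 3
Old length even (8). Middle pair: indices 3,4 = -1,11.
New length odd (9). New median = single middle element.
x = 3: 4 elements are < x, 4 elements are > x.
New sorted list: [-14, -11, -9, -1, 3, 11, 16, 18, 23]
New median = 3

Answer: 3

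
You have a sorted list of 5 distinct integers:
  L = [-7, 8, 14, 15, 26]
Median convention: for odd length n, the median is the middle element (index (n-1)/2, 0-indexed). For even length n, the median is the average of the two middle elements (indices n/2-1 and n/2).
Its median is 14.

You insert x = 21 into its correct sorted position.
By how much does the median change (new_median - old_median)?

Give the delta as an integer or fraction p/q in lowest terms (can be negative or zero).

Answer: 1/2

Derivation:
Old median = 14
After inserting x = 21: new sorted = [-7, 8, 14, 15, 21, 26]
New median = 29/2
Delta = 29/2 - 14 = 1/2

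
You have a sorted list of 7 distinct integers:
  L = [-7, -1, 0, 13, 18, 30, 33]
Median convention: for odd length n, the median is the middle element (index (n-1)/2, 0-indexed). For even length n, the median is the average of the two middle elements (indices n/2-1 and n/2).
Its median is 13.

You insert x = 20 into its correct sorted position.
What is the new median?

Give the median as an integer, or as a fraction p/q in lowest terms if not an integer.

Old list (sorted, length 7): [-7, -1, 0, 13, 18, 30, 33]
Old median = 13
Insert x = 20
Old length odd (7). Middle was index 3 = 13.
New length even (8). New median = avg of two middle elements.
x = 20: 5 elements are < x, 2 elements are > x.
New sorted list: [-7, -1, 0, 13, 18, 20, 30, 33]
New median = 31/2

Answer: 31/2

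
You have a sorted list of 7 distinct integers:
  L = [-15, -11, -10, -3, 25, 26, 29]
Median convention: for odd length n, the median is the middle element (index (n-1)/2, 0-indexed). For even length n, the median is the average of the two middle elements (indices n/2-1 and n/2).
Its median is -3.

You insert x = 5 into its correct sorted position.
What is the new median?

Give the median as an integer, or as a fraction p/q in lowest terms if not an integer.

Old list (sorted, length 7): [-15, -11, -10, -3, 25, 26, 29]
Old median = -3
Insert x = 5
Old length odd (7). Middle was index 3 = -3.
New length even (8). New median = avg of two middle elements.
x = 5: 4 elements are < x, 3 elements are > x.
New sorted list: [-15, -11, -10, -3, 5, 25, 26, 29]
New median = 1

Answer: 1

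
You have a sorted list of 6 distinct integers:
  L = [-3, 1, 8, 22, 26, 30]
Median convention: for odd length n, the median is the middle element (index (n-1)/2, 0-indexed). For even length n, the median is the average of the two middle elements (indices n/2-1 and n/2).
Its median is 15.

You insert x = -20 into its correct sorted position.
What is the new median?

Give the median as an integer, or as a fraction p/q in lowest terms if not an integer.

Answer: 8

Derivation:
Old list (sorted, length 6): [-3, 1, 8, 22, 26, 30]
Old median = 15
Insert x = -20
Old length even (6). Middle pair: indices 2,3 = 8,22.
New length odd (7). New median = single middle element.
x = -20: 0 elements are < x, 6 elements are > x.
New sorted list: [-20, -3, 1, 8, 22, 26, 30]
New median = 8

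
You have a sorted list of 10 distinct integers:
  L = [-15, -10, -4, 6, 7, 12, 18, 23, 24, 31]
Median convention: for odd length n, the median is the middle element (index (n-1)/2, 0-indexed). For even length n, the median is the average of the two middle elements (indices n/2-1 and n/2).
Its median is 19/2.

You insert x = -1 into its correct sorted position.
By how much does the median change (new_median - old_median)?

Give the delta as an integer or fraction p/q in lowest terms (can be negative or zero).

Answer: -5/2

Derivation:
Old median = 19/2
After inserting x = -1: new sorted = [-15, -10, -4, -1, 6, 7, 12, 18, 23, 24, 31]
New median = 7
Delta = 7 - 19/2 = -5/2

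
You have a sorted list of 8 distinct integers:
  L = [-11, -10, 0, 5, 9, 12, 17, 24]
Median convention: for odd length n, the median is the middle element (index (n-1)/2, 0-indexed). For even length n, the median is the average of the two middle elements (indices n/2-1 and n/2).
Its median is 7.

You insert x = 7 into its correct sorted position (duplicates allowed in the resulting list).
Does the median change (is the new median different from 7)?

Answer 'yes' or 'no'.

Old median = 7
Insert x = 7
New median = 7
Changed? no

Answer: no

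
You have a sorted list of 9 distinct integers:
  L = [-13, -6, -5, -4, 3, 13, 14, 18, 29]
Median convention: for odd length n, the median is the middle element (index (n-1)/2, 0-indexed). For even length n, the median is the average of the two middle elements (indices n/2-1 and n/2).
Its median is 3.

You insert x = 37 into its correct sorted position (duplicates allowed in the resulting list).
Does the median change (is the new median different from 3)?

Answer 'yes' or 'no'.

Old median = 3
Insert x = 37
New median = 8
Changed? yes

Answer: yes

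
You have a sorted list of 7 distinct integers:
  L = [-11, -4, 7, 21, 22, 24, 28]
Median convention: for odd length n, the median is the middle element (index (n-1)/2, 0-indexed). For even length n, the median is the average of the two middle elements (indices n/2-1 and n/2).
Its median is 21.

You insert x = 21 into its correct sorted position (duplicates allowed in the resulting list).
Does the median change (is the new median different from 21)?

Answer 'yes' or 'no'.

Answer: no

Derivation:
Old median = 21
Insert x = 21
New median = 21
Changed? no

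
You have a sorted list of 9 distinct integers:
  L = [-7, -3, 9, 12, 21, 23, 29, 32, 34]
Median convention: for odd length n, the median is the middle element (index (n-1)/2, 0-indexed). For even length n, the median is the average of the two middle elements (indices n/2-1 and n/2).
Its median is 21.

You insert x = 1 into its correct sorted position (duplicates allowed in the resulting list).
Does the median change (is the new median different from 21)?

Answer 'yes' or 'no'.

Old median = 21
Insert x = 1
New median = 33/2
Changed? yes

Answer: yes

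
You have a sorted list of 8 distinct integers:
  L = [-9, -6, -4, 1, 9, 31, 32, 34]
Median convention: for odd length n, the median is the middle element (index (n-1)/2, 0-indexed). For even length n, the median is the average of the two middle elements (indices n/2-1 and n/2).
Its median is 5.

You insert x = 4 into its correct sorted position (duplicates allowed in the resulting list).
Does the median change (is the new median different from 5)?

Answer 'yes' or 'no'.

Answer: yes

Derivation:
Old median = 5
Insert x = 4
New median = 4
Changed? yes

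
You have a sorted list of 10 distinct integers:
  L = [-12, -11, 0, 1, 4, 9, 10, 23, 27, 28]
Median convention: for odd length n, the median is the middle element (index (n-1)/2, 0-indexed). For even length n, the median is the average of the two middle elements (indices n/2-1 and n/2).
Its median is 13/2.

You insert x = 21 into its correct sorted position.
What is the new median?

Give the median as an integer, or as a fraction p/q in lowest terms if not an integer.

Answer: 9

Derivation:
Old list (sorted, length 10): [-12, -11, 0, 1, 4, 9, 10, 23, 27, 28]
Old median = 13/2
Insert x = 21
Old length even (10). Middle pair: indices 4,5 = 4,9.
New length odd (11). New median = single middle element.
x = 21: 7 elements are < x, 3 elements are > x.
New sorted list: [-12, -11, 0, 1, 4, 9, 10, 21, 23, 27, 28]
New median = 9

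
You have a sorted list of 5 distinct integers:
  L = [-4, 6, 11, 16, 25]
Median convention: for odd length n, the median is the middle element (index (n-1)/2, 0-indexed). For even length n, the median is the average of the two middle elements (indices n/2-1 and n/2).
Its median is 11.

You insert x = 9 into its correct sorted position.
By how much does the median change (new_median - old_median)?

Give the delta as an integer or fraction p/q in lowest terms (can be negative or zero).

Answer: -1

Derivation:
Old median = 11
After inserting x = 9: new sorted = [-4, 6, 9, 11, 16, 25]
New median = 10
Delta = 10 - 11 = -1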